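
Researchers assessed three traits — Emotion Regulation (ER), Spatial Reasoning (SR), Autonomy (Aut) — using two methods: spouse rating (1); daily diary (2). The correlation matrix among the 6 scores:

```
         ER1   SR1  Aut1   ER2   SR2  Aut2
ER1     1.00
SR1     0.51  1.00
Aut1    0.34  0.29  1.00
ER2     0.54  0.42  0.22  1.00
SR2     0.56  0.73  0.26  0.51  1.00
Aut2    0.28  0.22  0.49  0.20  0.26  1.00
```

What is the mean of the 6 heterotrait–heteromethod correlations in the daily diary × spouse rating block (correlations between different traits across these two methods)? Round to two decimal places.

HTHM values (method 2 × method 1): 0.42, 0.22, 0.56, 0.26, 0.28, 0.22; mean = 1.96/6 = 0.33.

0.33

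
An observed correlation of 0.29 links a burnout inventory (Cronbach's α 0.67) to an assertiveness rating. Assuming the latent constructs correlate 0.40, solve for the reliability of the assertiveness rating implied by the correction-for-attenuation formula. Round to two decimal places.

0.78

r_true = r_obs / √(r_xx · r_yy) ⇒ 0.40 = 0.29 / √(0.67 · r_yy).
√(0.67 · r_yy) = 0.29 / 0.40 = 0.7250; 0.67 · r_yy = 0.5256; r_yy = 0.5256 / 0.67 ≈ 0.78.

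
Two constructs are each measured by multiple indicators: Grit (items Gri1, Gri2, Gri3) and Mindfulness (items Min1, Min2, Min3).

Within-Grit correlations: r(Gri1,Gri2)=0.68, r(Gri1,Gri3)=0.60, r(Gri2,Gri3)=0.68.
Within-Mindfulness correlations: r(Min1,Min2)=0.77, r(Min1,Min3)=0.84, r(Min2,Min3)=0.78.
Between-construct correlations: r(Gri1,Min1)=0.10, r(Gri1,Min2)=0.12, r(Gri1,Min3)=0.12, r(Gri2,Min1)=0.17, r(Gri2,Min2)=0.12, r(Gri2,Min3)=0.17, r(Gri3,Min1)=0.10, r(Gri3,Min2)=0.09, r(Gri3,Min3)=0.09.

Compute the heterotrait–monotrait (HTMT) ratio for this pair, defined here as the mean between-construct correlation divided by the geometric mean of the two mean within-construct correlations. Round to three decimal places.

0.166

Mean between = 1.08/9 = 0.1200.
Mean within-Gri = 1.96/3 = 0.6533; mean within-Min = 2.39/3 = 0.7967.
Geometric mean = √(0.6533 × 0.7967) = 0.7214.
HTMT = 0.1200 / 0.7214 = 0.166.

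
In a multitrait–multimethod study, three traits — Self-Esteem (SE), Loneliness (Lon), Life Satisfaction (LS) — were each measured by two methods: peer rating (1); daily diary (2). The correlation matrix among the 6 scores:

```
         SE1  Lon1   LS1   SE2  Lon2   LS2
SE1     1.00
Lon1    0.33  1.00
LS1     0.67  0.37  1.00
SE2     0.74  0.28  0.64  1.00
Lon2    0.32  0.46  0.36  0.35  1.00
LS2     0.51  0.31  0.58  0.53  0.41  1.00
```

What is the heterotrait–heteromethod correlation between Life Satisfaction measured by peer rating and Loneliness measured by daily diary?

0.36

Different traits and methods: r(LS1, Lon2) = 0.36.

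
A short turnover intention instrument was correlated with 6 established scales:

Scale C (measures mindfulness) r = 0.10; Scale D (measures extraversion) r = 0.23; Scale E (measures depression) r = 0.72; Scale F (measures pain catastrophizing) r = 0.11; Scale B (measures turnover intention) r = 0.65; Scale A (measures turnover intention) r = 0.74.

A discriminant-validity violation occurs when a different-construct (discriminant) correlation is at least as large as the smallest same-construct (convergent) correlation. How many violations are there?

1

Convergent (same construct = turnover intention): Scale B, Scale A.
Smallest convergent = 0.65. Discriminant values: 0.10, 0.23, 0.72, 0.11; count ≥ 0.65 → 1.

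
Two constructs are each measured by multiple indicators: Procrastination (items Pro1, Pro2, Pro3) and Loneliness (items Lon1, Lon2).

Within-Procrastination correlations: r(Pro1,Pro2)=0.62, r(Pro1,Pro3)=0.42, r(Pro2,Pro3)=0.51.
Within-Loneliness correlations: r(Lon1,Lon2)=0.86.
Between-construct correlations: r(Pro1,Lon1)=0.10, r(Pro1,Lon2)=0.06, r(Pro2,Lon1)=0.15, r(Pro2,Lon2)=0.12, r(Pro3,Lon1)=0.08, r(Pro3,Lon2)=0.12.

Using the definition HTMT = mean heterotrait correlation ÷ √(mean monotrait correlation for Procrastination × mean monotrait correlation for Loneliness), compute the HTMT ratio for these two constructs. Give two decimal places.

0.16

Between-construct mean = 0.63/6 = 0.1050.
Mean within-Pro = 1.55/3 = 0.5167; mean within-Lon = 0.86/1 = 0.8600.
Geometric mean = √(0.5167 × 0.8600) = 0.6666.
HTMT = 0.1050 / 0.6666 = 0.16.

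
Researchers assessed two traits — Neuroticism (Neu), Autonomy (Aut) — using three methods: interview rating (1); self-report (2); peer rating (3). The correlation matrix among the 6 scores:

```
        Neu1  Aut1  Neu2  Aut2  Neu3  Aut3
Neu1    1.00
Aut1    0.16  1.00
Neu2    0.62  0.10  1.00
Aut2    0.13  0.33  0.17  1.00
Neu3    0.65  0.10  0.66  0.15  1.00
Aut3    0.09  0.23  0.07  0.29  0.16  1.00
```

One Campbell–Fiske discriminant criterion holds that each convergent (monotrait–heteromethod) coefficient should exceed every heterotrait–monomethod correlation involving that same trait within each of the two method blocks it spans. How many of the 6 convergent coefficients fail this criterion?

Convergent coefficients and their comparison sets:
Neu (methods 1·2): 0.62 vs {0.16, 0.17} → pass.
Neu (methods 1·3): 0.65 vs {0.16, 0.16} → pass.
Neu (methods 2·3): 0.66 vs {0.17, 0.16} → pass.
Aut (methods 1·2): 0.33 vs {0.16, 0.17} → pass.
Aut (methods 1·3): 0.23 vs {0.16, 0.16} → pass.
Aut (methods 2·3): 0.29 vs {0.17, 0.16} → pass.
0 of 6 fail.

0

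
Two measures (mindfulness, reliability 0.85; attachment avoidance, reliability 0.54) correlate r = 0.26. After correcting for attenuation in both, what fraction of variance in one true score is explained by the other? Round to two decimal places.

Disattenuated r = 0.26 / √(0.85 × 0.54) = 0.26 / 0.6775 = 0.3838.
Shared true-score variance = 0.3838² = 0.1473 ≈ 0.15.

0.15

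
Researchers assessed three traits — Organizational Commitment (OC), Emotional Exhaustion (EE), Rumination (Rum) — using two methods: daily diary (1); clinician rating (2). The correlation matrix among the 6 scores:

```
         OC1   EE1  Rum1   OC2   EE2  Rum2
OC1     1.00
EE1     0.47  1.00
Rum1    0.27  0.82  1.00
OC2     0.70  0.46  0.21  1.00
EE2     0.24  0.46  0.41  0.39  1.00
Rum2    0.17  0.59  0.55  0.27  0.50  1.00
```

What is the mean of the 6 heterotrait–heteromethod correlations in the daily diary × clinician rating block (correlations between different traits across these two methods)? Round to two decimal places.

HTHM values (method 1 × method 2): 0.24, 0.17, 0.46, 0.59, 0.21, 0.41; mean = 2.08/6 = 0.35.

0.35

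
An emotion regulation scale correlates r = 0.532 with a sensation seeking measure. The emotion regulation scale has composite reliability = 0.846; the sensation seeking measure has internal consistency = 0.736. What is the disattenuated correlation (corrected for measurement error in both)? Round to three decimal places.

0.674

r_true = r_obs / √(r_xx · r_yy) = 0.532 / √(0.846 × 0.736) = 0.532 / √0.622656 = 0.532 / 0.7891 ≈ 0.674.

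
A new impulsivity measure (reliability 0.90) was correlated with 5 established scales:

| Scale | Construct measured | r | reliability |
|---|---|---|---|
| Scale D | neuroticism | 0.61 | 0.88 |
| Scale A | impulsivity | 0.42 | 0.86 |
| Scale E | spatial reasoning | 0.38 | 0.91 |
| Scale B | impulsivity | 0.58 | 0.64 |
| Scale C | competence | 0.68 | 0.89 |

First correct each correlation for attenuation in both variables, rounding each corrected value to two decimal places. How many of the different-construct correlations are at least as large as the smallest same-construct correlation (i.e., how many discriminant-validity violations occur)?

Disattenuated r (r / √(r_scale · r_new)):
  Scale D (disc): 0.61 / √(0.88·0.90) = 0.69
  Scale A (conv): 0.42 / √(0.86·0.90) = 0.48
  Scale E (disc): 0.38 / √(0.91·0.90) = 0.42
  Scale B (conv): 0.58 / √(0.64·0.90) = 0.76
  Scale C (disc): 0.68 / √(0.89·0.90) = 0.76
Smallest convergent = 0.48. Discriminant values: 0.69, 0.42, 0.76; count ≥ 0.48 → 2.

2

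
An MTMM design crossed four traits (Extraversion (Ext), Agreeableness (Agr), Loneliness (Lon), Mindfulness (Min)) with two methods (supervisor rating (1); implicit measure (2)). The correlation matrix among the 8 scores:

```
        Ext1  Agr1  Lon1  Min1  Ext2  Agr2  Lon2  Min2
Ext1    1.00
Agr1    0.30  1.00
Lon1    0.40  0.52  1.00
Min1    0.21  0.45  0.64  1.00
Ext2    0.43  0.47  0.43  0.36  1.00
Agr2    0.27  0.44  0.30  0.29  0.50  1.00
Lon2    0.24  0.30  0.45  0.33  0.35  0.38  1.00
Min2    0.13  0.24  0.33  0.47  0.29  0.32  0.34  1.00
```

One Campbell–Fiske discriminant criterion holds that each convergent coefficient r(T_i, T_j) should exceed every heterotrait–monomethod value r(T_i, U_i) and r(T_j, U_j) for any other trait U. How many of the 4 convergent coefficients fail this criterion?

Checking each validity diagonal entry against its comparison values:
Ext (methods 1·2): 0.43 vs {0.30, 0.50, 0.40, 0.35, 0.21, 0.29} → fail.
Agr (methods 1·2): 0.44 vs {0.30, 0.50, 0.52, 0.38, 0.45, 0.32} → fail.
Lon (methods 1·2): 0.45 vs {0.40, 0.35, 0.52, 0.38, 0.64, 0.34} → fail.
Min (methods 1·2): 0.47 vs {0.21, 0.29, 0.45, 0.32, 0.64, 0.34} → fail.
4 of 4 fail.

4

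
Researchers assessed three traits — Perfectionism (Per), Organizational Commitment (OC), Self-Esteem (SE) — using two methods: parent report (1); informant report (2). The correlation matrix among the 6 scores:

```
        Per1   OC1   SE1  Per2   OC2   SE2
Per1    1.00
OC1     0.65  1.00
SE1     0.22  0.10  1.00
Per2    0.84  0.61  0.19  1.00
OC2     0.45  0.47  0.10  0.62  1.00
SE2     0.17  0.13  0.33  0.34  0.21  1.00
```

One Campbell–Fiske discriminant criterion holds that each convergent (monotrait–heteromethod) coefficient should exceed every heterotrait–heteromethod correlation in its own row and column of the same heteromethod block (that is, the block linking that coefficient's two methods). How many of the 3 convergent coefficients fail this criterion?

Checking each validity diagonal entry against its comparison values:
Per (methods 1·2): 0.84 vs {0.45, 0.61, 0.17, 0.19} → pass.
OC (methods 1·2): 0.47 vs {0.61, 0.45, 0.13, 0.10} → fail.
SE (methods 1·2): 0.33 vs {0.19, 0.17, 0.10, 0.13} → pass.
1 of 3 fail.

1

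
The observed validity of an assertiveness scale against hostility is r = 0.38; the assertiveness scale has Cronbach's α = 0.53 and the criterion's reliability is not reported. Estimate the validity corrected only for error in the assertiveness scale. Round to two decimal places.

0.52

Single correction: r_c = r_obs / √r_xx = 0.38 / √0.53 = 0.38 / 0.7280 ≈ 0.52.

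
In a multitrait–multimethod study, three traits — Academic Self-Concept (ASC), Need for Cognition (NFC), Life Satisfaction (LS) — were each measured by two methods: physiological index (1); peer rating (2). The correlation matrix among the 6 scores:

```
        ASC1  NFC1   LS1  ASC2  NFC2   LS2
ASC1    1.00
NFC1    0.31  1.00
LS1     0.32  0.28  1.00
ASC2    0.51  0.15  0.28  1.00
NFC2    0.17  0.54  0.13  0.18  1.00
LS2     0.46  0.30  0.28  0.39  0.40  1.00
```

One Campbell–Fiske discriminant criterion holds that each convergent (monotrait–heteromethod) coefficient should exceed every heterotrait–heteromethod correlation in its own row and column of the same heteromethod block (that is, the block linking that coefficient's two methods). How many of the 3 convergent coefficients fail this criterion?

1

Each convergent coefficient versus the relevant comparison correlations:
ASC (methods 1·2): 0.51 vs {0.17, 0.15, 0.46, 0.28} → pass.
NFC (methods 1·2): 0.54 vs {0.15, 0.17, 0.30, 0.13} → pass.
LS (methods 1·2): 0.28 vs {0.28, 0.46, 0.13, 0.30} → fail.
1 of 3 fail.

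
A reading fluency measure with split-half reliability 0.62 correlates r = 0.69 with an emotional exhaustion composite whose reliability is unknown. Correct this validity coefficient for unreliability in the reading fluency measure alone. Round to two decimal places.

Single correction: r_c = r_obs / √r_xx = 0.69 / √0.62 = 0.69 / 0.7874 ≈ 0.88.

0.88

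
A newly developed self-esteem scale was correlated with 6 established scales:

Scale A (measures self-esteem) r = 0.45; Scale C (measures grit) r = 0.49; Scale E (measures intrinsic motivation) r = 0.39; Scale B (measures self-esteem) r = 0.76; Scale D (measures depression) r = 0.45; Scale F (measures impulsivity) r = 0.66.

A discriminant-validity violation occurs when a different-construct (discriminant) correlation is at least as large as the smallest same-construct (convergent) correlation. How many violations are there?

3

Convergent (same construct = self-esteem): Scale A, Scale B.
Smallest convergent = 0.45. Discriminant values: 0.49, 0.39, 0.45, 0.66; count ≥ 0.45 → 3.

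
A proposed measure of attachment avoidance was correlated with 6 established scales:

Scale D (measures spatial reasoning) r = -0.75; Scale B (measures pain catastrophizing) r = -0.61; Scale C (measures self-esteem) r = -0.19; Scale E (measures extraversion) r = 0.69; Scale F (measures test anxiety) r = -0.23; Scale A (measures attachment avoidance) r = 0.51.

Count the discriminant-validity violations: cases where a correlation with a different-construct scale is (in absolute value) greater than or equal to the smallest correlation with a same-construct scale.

3

Convergent (same construct = attachment avoidance): Scale A.
Smallest convergent = 0.51. Discriminant |r|: 0.75, 0.61, 0.19, 0.69, 0.23; count ≥ 0.51 → 3.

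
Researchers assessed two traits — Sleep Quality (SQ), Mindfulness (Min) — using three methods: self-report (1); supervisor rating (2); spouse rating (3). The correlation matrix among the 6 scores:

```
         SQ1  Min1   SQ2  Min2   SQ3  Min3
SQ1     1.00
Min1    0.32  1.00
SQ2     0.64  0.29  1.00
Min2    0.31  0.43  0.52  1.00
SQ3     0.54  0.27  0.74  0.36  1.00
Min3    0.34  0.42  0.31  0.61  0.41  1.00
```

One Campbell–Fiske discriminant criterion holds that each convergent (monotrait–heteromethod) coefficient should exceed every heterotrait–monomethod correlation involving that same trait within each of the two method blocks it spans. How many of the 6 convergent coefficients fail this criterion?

1

Checking each validity diagonal entry against its comparison values:
SQ (methods 1·2): 0.64 vs {0.32, 0.52} → pass.
SQ (methods 1·3): 0.54 vs {0.32, 0.41} → pass.
SQ (methods 2·3): 0.74 vs {0.52, 0.41} → pass.
Min (methods 1·2): 0.43 vs {0.32, 0.52} → fail.
Min (methods 1·3): 0.42 vs {0.32, 0.41} → pass.
Min (methods 2·3): 0.61 vs {0.52, 0.41} → pass.
1 of 6 fail.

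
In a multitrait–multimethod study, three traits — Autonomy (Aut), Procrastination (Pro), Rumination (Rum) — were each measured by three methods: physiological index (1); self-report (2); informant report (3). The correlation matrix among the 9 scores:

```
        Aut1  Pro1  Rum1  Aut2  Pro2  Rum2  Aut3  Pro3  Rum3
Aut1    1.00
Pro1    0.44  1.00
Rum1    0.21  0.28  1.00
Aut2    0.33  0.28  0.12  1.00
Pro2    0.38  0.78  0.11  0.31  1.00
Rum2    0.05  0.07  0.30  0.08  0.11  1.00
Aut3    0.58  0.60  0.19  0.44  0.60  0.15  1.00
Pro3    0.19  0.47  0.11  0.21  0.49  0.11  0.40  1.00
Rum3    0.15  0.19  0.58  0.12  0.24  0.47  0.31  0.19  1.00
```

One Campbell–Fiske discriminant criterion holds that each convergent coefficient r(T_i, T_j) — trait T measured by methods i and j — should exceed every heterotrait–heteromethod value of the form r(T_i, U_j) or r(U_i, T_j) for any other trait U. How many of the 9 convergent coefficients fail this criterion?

Checking each validity diagonal entry against its comparison values:
Aut (methods 1·2): 0.33 vs {0.38, 0.28, 0.05, 0.12} → fail.
Aut (methods 1·3): 0.58 vs {0.19, 0.60, 0.15, 0.19} → fail.
Aut (methods 2·3): 0.44 vs {0.21, 0.60, 0.12, 0.15} → fail.
Pro (methods 1·2): 0.78 vs {0.28, 0.38, 0.07, 0.11} → pass.
Pro (methods 1·3): 0.47 vs {0.60, 0.19, 0.19, 0.11} → fail.
Pro (methods 2·3): 0.49 vs {0.60, 0.21, 0.24, 0.11} → fail.
Rum (methods 1·2): 0.30 vs {0.12, 0.05, 0.11, 0.07} → pass.
Rum (methods 1·3): 0.58 vs {0.19, 0.15, 0.11, 0.19} → pass.
Rum (methods 2·3): 0.47 vs {0.15, 0.12, 0.11, 0.24} → pass.
5 of 9 fail.

5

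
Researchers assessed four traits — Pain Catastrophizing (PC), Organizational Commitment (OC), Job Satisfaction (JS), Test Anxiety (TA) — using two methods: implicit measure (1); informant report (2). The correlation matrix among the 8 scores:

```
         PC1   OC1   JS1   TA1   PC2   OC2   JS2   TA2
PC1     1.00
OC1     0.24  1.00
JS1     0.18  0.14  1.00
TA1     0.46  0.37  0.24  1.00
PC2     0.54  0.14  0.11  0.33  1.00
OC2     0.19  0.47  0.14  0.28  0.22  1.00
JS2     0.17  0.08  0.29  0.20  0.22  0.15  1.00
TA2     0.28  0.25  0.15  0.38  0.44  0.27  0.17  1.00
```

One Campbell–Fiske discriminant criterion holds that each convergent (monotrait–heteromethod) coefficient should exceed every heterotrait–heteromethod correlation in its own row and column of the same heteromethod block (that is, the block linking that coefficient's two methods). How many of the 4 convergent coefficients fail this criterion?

0

Each convergent coefficient versus the relevant comparison correlations:
PC (methods 1·2): 0.54 vs {0.19, 0.14, 0.17, 0.11, 0.28, 0.33} → pass.
OC (methods 1·2): 0.47 vs {0.14, 0.19, 0.08, 0.14, 0.25, 0.28} → pass.
JS (methods 1·2): 0.29 vs {0.11, 0.17, 0.14, 0.08, 0.15, 0.20} → pass.
TA (methods 1·2): 0.38 vs {0.33, 0.28, 0.28, 0.25, 0.20, 0.15} → pass.
0 of 4 fail.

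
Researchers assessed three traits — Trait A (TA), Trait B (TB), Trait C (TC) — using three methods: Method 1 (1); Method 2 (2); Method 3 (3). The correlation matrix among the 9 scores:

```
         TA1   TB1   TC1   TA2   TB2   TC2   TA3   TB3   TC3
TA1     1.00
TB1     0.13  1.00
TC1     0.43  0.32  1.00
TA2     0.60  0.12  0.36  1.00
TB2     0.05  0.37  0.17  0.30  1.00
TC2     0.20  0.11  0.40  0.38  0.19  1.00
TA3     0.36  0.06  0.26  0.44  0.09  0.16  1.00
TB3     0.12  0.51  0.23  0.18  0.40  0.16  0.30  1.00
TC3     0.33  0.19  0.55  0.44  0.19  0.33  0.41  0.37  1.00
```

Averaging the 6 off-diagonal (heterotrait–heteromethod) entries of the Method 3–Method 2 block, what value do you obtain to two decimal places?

0.20

HTHM values (method 3 × method 2): 0.09, 0.16, 0.18, 0.16, 0.44, 0.19; mean = 1.22/6 = 0.20.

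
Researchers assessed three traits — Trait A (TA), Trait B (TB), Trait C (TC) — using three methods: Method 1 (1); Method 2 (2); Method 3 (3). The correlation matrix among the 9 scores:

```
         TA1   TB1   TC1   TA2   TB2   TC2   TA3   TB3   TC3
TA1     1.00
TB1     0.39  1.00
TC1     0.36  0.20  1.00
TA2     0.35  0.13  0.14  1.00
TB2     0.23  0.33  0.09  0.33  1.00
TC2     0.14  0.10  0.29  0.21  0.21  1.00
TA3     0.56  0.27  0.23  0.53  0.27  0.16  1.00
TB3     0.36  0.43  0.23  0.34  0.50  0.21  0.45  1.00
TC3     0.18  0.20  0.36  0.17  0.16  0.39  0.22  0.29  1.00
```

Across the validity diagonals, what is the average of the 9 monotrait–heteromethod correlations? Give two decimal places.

0.42

Convergent values: 0.35, 0.56, 0.53, 0.33, 0.43, 0.50, 0.29, 0.36, 0.39; mean = 3.74/9 = 0.42.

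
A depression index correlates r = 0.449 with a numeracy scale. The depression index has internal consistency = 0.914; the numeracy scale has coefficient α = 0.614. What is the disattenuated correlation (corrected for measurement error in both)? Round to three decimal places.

0.599

r_true = r_obs / √(r_xx · r_yy) = 0.449 / √(0.914 × 0.614) = 0.449 / √0.561196 = 0.449 / 0.7491 ≈ 0.599.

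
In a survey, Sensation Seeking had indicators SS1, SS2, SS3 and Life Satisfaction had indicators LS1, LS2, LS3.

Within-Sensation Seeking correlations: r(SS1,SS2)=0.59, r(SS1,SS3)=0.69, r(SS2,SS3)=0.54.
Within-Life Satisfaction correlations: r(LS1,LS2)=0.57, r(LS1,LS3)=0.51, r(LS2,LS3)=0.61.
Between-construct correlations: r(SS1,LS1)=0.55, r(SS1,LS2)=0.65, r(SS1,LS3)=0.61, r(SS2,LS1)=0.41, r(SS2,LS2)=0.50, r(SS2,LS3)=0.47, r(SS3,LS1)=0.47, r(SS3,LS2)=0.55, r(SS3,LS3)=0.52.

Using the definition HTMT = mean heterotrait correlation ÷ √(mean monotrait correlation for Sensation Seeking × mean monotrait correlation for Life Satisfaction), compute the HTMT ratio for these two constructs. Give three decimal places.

0.899

Mean between = 4.73/9 = 0.5256.
Mean within-SS = 1.82/3 = 0.6067; mean within-LS = 1.69/3 = 0.5633.
Geometric mean = √(0.6067 × 0.5633) = 0.5846.
HTMT = 0.5256 / 0.5846 = 0.899.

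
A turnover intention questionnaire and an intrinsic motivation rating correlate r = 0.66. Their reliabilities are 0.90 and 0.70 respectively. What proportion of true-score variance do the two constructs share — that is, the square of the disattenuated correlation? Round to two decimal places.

0.69

Disattenuated r = 0.66 / √(0.90 × 0.70) = 0.66 / 0.7937 = 0.8315.
Shared true-score variance = 0.8315² = 0.6914 ≈ 0.69.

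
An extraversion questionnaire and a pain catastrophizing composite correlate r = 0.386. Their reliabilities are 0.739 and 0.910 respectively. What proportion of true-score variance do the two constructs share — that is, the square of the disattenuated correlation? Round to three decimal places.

0.222

Disattenuated r = 0.386 / √(0.739 × 0.910) = 0.386 / 0.8201 = 0.4707.
Shared true-score variance = 0.4707² = 0.2216 ≈ 0.222.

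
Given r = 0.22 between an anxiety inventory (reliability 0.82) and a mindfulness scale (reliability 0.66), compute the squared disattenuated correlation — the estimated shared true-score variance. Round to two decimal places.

Disattenuated r = 0.22 / √(0.82 × 0.66) = 0.22 / 0.7357 = 0.2990.
Shared true-score variance = 0.2990² = 0.0894 ≈ 0.09.

0.09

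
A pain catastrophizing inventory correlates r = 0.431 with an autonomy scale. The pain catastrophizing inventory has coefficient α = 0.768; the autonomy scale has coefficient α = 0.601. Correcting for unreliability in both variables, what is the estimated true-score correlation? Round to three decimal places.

r_true = r_obs / √(r_xx · r_yy) = 0.431 / √(0.768 × 0.601) = 0.431 / √0.461568 = 0.431 / 0.6794 ≈ 0.634.

0.634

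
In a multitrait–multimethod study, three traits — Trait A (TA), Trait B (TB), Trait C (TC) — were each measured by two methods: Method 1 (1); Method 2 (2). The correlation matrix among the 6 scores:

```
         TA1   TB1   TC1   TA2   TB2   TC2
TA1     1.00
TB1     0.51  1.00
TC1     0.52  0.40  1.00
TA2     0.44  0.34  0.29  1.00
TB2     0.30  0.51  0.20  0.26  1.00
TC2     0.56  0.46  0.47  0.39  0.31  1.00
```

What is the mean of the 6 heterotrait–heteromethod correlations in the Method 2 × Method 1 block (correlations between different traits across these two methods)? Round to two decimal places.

0.36

HTHM values (method 2 × method 1): 0.34, 0.29, 0.30, 0.20, 0.56, 0.46; mean = 2.15/6 = 0.36.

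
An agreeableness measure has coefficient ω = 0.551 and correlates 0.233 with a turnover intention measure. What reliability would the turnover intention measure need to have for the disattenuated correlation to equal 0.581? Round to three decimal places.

r_true = r_obs / √(r_xx · r_yy) ⇒ 0.581 = 0.233 / √(0.551 · r_yy).
√(0.551 · r_yy) = 0.233 / 0.581 = 0.4010; 0.551 · r_yy = 0.1608; r_yy = 0.1608 / 0.551 ≈ 0.292.

0.292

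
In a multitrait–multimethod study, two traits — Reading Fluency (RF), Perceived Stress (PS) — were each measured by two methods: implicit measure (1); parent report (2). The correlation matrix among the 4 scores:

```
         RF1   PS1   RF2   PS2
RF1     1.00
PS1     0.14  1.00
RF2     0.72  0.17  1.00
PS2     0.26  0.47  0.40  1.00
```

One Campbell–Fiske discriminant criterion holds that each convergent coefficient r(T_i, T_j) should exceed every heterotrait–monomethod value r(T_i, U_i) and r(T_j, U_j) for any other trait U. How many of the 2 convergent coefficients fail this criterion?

Checking each validity diagonal entry against its comparison values:
RF (methods 1·2): 0.72 vs {0.14, 0.40} → pass.
PS (methods 1·2): 0.47 vs {0.14, 0.40} → pass.
0 of 2 fail.

0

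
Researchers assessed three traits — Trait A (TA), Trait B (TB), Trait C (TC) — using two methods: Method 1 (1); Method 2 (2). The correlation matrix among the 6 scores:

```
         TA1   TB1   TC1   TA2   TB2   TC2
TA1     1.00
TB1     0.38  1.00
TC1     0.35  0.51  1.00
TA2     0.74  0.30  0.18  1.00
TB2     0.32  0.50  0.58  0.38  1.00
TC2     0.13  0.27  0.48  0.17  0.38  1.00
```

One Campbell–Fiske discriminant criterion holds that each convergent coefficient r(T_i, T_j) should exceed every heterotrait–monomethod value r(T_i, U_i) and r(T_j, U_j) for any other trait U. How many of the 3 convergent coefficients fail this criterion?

2

Convergent coefficients and their comparison sets:
TA (methods 1·2): 0.74 vs {0.38, 0.38, 0.35, 0.17} → pass.
TB (methods 1·2): 0.50 vs {0.38, 0.38, 0.51, 0.38} → fail.
TC (methods 1·2): 0.48 vs {0.35, 0.17, 0.51, 0.38} → fail.
2 of 3 fail.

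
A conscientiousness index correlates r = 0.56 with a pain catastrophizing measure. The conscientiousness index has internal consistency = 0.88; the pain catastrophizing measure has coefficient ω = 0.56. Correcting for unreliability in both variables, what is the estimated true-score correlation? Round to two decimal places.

0.80

r_true = r_obs / √(r_xx · r_yy) = 0.56 / √(0.88 × 0.56) = 0.56 / √0.4928 = 0.56 / 0.7020 ≈ 0.80.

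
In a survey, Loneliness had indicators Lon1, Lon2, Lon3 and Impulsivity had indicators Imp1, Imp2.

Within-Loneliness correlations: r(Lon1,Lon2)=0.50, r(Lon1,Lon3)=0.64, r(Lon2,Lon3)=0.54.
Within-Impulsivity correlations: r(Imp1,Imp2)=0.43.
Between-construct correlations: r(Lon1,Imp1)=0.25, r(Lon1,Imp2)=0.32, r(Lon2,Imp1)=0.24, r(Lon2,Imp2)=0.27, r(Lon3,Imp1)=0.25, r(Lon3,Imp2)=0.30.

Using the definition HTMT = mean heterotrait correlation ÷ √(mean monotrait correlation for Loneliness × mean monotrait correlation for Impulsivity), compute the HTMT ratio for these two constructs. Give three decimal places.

Mean heterotrait r = 1.63/6 = 0.2717.
Mean within-Lon = 1.68/3 = 0.5600; mean within-Imp = 0.43/1 = 0.4300.
Geometric mean = √(0.5600 × 0.4300) = 0.4907.
HTMT = 0.2717 / 0.4907 = 0.554.

0.554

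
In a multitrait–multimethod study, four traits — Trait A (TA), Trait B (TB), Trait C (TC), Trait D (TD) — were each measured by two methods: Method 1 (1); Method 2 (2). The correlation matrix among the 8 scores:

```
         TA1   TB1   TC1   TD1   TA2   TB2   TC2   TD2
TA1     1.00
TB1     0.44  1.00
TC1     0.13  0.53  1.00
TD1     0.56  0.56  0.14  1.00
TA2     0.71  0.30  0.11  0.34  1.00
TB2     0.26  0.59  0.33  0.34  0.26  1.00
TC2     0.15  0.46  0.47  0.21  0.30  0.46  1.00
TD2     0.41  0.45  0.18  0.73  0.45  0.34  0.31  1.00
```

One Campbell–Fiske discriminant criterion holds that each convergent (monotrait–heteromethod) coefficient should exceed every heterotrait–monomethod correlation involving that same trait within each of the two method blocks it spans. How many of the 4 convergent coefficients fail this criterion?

Checking each validity diagonal entry against its comparison values:
TA (methods 1·2): 0.71 vs {0.44, 0.26, 0.13, 0.30, 0.56, 0.45} → pass.
TB (methods 1·2): 0.59 vs {0.44, 0.26, 0.53, 0.46, 0.56, 0.34} → pass.
TC (methods 1·2): 0.47 vs {0.13, 0.30, 0.53, 0.46, 0.14, 0.31} → fail.
TD (methods 1·2): 0.73 vs {0.56, 0.45, 0.56, 0.34, 0.14, 0.31} → pass.
1 of 4 fail.

1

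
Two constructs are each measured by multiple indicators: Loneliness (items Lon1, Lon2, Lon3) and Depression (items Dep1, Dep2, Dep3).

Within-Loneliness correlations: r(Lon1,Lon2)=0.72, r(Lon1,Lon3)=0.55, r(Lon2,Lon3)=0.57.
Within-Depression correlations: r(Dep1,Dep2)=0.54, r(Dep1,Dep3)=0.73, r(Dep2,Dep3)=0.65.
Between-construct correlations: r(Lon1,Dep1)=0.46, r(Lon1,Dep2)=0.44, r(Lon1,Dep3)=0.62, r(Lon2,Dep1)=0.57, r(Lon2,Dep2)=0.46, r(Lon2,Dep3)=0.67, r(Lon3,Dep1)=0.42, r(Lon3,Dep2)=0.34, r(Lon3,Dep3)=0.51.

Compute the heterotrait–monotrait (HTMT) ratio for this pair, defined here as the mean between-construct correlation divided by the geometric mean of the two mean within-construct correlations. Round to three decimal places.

Mean between = 4.49/9 = 0.4989.
Mean within-Lon = 1.84/3 = 0.6133; mean within-Dep = 1.92/3 = 0.6400.
Geometric mean = √(0.6133 × 0.6400) = 0.6265.
HTMT = 0.4989 / 0.6265 = 0.796.

0.796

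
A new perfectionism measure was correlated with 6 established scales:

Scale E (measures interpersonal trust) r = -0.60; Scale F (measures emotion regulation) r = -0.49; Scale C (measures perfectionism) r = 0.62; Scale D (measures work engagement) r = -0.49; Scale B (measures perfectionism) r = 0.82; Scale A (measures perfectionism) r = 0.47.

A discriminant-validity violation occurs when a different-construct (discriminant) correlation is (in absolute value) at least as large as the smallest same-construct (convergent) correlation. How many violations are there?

3

Convergent (same construct = perfectionism): Scale C, Scale B, Scale A.
Smallest convergent = 0.47. Discriminant |r|: 0.60, 0.49, 0.49; count ≥ 0.47 → 3.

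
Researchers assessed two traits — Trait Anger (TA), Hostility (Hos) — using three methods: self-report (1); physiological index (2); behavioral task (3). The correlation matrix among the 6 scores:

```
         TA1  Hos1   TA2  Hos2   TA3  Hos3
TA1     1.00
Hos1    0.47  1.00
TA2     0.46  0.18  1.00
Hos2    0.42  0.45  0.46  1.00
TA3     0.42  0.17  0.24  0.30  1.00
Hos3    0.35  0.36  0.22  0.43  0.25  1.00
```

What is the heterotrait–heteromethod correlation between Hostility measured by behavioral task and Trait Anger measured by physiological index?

Different traits and methods: r(Hos3, TA2) = 0.22.

0.22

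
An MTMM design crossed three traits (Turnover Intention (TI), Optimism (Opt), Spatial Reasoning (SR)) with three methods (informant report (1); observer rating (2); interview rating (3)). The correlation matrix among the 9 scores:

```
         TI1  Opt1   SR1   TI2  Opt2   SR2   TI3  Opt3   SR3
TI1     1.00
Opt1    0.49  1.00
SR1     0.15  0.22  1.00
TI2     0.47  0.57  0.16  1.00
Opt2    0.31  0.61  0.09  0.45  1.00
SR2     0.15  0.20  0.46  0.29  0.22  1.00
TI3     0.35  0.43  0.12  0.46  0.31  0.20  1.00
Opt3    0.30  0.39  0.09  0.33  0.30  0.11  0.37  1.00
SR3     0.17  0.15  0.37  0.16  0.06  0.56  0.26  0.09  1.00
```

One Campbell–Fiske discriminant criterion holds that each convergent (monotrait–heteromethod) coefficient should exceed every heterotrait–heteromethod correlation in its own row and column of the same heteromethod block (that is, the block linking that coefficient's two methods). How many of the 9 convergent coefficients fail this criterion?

4

Convergent coefficients and their comparison sets:
TI (methods 1·2): 0.47 vs {0.31, 0.57, 0.15, 0.16} → fail.
TI (methods 1·3): 0.35 vs {0.30, 0.43, 0.17, 0.12} → fail.
TI (methods 2·3): 0.46 vs {0.33, 0.31, 0.16, 0.20} → pass.
Opt (methods 1·2): 0.61 vs {0.57, 0.31, 0.20, 0.09} → pass.
Opt (methods 1·3): 0.39 vs {0.43, 0.30, 0.15, 0.09} → fail.
Opt (methods 2·3): 0.30 vs {0.31, 0.33, 0.06, 0.11} → fail.
SR (methods 1·2): 0.46 vs {0.16, 0.15, 0.09, 0.20} → pass.
SR (methods 1·3): 0.37 vs {0.12, 0.17, 0.09, 0.15} → pass.
SR (methods 2·3): 0.56 vs {0.20, 0.16, 0.11, 0.06} → pass.
4 of 9 fail.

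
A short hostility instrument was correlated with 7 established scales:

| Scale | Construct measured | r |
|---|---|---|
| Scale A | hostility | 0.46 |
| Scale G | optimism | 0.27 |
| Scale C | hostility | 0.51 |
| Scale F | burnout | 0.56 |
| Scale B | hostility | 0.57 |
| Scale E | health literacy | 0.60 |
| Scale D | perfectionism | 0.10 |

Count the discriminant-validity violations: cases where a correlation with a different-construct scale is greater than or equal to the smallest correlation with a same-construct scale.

Convergent (same construct = hostility): Scale A, Scale C, Scale B.
Smallest convergent = 0.46. Discriminant values: 0.27, 0.56, 0.60, 0.10; count ≥ 0.46 → 2.

2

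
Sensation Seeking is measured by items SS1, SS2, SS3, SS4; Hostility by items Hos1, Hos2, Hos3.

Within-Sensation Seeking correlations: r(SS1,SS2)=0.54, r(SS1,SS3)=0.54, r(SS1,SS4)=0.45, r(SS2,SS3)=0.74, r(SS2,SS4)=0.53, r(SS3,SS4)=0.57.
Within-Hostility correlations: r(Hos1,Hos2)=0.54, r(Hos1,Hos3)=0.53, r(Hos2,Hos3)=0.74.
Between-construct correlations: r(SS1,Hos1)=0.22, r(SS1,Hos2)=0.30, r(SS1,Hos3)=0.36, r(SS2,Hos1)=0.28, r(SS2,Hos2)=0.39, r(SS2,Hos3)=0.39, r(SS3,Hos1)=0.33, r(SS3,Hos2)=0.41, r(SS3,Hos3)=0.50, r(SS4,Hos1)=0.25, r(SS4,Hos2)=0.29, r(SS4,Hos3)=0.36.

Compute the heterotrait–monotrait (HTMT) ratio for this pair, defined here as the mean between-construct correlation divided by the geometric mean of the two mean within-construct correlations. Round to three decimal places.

Between-construct mean = 4.08/12 = 0.3400.
Mean within-SS = 3.37/6 = 0.5617; mean within-Hos = 1.81/3 = 0.6033.
Geometric mean = √(0.5617 × 0.6033) = 0.5821.
HTMT = 0.3400 / 0.5821 = 0.584.

0.584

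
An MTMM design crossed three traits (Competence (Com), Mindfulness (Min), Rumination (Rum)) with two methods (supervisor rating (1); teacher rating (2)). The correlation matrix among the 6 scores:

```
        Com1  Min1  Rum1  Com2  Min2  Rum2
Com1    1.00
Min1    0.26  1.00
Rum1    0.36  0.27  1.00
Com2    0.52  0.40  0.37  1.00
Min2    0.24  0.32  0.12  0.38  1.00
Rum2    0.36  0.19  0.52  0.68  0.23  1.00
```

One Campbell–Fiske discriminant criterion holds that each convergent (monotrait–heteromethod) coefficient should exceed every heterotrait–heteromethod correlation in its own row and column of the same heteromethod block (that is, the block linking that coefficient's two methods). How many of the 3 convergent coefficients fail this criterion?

Each convergent coefficient versus the relevant comparison correlations:
Com (methods 1·2): 0.52 vs {0.24, 0.40, 0.36, 0.37} → pass.
Min (methods 1·2): 0.32 vs {0.40, 0.24, 0.19, 0.12} → fail.
Rum (methods 1·2): 0.52 vs {0.37, 0.36, 0.12, 0.19} → pass.
1 of 3 fail.

1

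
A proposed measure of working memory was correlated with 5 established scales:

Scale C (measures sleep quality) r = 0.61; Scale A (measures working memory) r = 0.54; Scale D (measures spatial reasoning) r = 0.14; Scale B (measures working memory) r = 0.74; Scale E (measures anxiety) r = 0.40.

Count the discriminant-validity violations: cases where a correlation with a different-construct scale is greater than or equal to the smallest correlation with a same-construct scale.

1

Convergent (same construct = working memory): Scale A, Scale B.
Smallest convergent = 0.54. Discriminant values: 0.61, 0.14, 0.40; count ≥ 0.54 → 1.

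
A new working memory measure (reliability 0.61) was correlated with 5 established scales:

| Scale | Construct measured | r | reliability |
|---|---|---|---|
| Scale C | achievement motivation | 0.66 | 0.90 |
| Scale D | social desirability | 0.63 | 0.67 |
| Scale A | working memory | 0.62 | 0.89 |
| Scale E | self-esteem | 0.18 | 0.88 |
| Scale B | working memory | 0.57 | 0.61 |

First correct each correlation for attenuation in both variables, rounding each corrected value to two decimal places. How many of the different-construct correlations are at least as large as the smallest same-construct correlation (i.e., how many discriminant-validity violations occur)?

Disattenuated r (r / √(r_scale · r_new)):
  Scale C (disc): 0.66 / √(0.90·0.61) = 0.89
  Scale D (disc): 0.63 / √(0.67·0.61) = 0.99
  Scale A (conv): 0.62 / √(0.89·0.61) = 0.84
  Scale E (disc): 0.18 / √(0.88·0.61) = 0.25
  Scale B (conv): 0.57 / √(0.61·0.61) = 0.93
Smallest convergent = 0.84. Discriminant values: 0.89, 0.99, 0.25; count ≥ 0.84 → 2.

2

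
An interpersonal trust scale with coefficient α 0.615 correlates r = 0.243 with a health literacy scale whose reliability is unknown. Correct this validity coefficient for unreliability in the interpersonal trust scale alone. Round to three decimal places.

Single correction: r_c = r_obs / √r_xx = 0.243 / √0.615 = 0.243 / 0.7842 ≈ 0.310.

0.310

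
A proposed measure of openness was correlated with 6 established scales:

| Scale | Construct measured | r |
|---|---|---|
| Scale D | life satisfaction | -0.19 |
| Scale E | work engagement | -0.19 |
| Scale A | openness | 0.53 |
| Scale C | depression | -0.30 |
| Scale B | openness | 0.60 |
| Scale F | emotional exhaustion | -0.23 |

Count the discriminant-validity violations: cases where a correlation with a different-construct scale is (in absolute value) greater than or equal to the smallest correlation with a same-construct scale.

Convergent (same construct = openness): Scale A, Scale B.
Smallest convergent = 0.53. Discriminant |r|: 0.19, 0.19, 0.30, 0.23; count ≥ 0.53 → 0.

0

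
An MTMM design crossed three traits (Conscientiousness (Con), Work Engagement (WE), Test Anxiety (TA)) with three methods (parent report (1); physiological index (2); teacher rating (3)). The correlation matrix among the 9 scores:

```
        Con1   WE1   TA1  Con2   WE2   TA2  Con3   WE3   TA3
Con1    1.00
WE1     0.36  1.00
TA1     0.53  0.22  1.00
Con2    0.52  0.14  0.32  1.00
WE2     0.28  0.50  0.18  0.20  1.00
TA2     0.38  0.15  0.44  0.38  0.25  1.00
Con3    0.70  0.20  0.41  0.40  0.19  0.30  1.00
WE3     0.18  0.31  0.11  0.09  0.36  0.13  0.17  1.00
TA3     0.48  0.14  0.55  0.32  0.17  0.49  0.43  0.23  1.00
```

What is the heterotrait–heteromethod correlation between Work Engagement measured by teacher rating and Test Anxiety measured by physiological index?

Different traits and methods: r(WE3, TA2) = 0.13.

0.13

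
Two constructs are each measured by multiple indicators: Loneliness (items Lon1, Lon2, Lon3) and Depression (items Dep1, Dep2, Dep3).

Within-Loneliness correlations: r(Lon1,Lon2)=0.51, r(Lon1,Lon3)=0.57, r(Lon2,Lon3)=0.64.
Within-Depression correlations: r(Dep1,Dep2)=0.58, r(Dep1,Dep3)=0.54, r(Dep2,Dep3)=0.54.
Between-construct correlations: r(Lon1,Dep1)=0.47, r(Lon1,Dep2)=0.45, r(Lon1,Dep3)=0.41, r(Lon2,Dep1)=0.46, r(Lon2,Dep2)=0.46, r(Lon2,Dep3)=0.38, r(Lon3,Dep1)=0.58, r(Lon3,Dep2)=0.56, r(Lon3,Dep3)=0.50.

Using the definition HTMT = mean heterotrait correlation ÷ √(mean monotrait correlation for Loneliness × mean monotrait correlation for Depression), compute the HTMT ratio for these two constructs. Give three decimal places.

Between-construct mean = 4.27/9 = 0.4744.
Mean within-Lon = 1.72/3 = 0.5733; mean within-Dep = 1.66/3 = 0.5533.
Geometric mean = √(0.5733 × 0.5533) = 0.5632.
HTMT = 0.4744 / 0.5632 = 0.842.

0.842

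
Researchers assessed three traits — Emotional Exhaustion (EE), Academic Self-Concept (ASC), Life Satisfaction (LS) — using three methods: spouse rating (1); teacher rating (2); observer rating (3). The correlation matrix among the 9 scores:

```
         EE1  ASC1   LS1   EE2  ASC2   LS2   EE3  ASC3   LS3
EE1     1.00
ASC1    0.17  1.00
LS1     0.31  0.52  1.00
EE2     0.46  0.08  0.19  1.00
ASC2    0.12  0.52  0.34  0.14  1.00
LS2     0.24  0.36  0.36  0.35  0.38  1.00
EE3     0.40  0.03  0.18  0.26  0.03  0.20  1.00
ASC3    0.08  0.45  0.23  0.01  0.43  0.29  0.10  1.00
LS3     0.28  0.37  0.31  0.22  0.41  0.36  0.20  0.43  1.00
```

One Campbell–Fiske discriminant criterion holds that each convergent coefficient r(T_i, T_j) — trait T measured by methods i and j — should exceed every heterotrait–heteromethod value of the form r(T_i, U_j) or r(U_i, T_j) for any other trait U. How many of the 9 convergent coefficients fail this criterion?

3

Convergent coefficients and their comparison sets:
EE (methods 1·2): 0.46 vs {0.12, 0.08, 0.24, 0.19} → pass.
EE (methods 1·3): 0.40 vs {0.08, 0.03, 0.28, 0.18} → pass.
EE (methods 2·3): 0.26 vs {0.01, 0.03, 0.22, 0.20} → pass.
ASC (methods 1·2): 0.52 vs {0.08, 0.12, 0.36, 0.34} → pass.
ASC (methods 1·3): 0.45 vs {0.03, 0.08, 0.37, 0.23} → pass.
ASC (methods 2·3): 0.43 vs {0.03, 0.01, 0.41, 0.29} → pass.
LS (methods 1·2): 0.36 vs {0.19, 0.24, 0.34, 0.36} → fail.
LS (methods 1·3): 0.31 vs {0.18, 0.28, 0.23, 0.37} → fail.
LS (methods 2·3): 0.36 vs {0.20, 0.22, 0.29, 0.41} → fail.
3 of 9 fail.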